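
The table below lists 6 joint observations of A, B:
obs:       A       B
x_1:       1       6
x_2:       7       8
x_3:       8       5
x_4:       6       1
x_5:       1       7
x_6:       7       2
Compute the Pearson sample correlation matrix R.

Step 1 — column means:
  mean(A) = (1 + 7 + 8 + 6 + 1 + 7) / 6 = 30/6 = 5
  mean(B) = (6 + 8 + 5 + 1 + 7 + 2) / 6 = 29/6 = 4.8333

Step 2 — sample variances and covariances s[i,j] = (1/(n-1)) · Σ_k (x_{k,i} - mean_i) · (x_{k,j} - mean_j), with n-1 = 5:
  s[A,A] = ((-4)·(-4) + (2)·(2) + (3)·(3) + (1)·(1) + (-4)·(-4) + (2)·(2)) / 5 = 50/5 = 10
  s[A,B] = ((-4)·(1.1667) + (2)·(3.1667) + (3)·(0.1667) + (1)·(-3.8333) + (-4)·(2.1667) + (2)·(-2.8333)) / 5 = -16/5 = -3.2
  s[B,B] = ((1.1667)·(1.1667) + (3.1667)·(3.1667) + (0.1667)·(0.1667) + (-3.8333)·(-3.8333) + (2.1667)·(2.1667) + (-2.8333)·(-2.8333)) / 5 = 38.8333/5 = 7.7667
  Sample standard deviations s_i = √(s[i,i]):
  s(A) = √(10) = 3.1623
  s(B) = √(7.7667) = 2.7869

Step 3 — r_{ij} = s_{ij} / (s_i · s_j):
  r[A,A] = 1 (diagonal).
  r[A,B] = -3.2 / (3.1623 · 2.7869) = -3.2 / 8.8129 = -0.3631
  r[B,B] = 1 (diagonal).

R is symmetric with unit diagonal. Assembling:

R = [[1, -0.3631],
 [-0.3631, 1]]


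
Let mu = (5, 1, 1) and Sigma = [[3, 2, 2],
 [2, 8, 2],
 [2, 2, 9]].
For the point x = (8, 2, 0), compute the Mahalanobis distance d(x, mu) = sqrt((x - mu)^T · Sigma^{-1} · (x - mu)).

Step 1 — centre the observation: (x - mu) = (3, 1, -1).

Step 2 — invert Sigma (cofactor / det for 3×3, or solve directly):
  Sigma^{-1} = [[0.4474, -0.0921, -0.0789],
 [-0.0921, 0.1513, -0.0132],
 [-0.0789, -0.0132, 0.1316]].

Step 3 — form the quadratic (x - mu)^T · Sigma^{-1} · (x - mu):
  Sigma^{-1} · (x - mu) = (1.3289, -0.1118, -0.3816).
  (x - mu)^T · [Sigma^{-1} · (x - mu)] = (3)·(1.3289) + (1)·(-0.1118) + (-1)·(-0.3816) = 4.2566.

Step 4 — take square root: d = √(4.2566) ≈ 2.0631.

d(x, mu) = √(4.2566) ≈ 2.0631


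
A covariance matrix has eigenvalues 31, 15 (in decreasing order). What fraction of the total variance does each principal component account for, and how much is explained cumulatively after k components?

Step 1 — total variance = trace(Sigma) = Σ λ_i = 31 + 15 = 46.

Step 2 — fraction explained by component i = λ_i / Σ λ:
  PC1: 31/46 = 0.6739
  PC2: 15/46 = 0.3261

Step 3 — cumulative fraction after k components = (λ_1 + ... + λ_k) / Σ λ:
  k = 1: 31/46 = 0.6739
  k = 2: (31 + 15)/46 = 46/46 = 1

Summary (fraction, with percent):

explained: PC1 0.6739 (67.39%), PC2 0.3261 (32.61%);  cumulative: 0.6739, 1


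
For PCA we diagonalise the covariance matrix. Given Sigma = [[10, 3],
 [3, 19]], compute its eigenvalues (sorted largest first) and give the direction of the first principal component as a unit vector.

Step 1 — characteristic polynomial of 2×2 Sigma:
  det(Sigma - λI) = λ² - trace · λ + det = 0.
  trace = 10 + 19 = 29, det = 10·19 - (3)² = 181.
Step 2 — discriminant:
  Δ = trace² - 4·det = 841 - 724 = 117.
Step 3 — eigenvalues:
  λ = (trace ± √Δ)/2 = (29 ± 10.8167)/2,
  λ_1 = 19.9083,  λ_2 = 9.0917.

Step 4 — unit eigenvector for λ_1: solve (Sigma - λ_1 I)v = 0. First row:
  (10 - 19.9083)·v_x + (3)·v_y = 0, i.e. (-9.9083)·v_x + (3)·v_y = 0,
  so v ∝ (b, λ_1 - a) = (3, 9.9083) = u.
  ||u|| = √((3)² + (9.9083)²) = √(107.1749) ≈ 10.3525,
  v_1 = u/||u|| ≈ (0.2898, 0.9571) (||v_1|| = 1).

λ_1 = 19.9083,  λ_2 = 9.0917;  v_1 ≈ (0.2898, 0.9571)


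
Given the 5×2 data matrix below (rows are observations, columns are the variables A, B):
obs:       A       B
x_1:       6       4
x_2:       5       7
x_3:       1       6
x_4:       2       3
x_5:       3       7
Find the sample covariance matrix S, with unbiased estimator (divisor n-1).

Step 1 — column means:
  mean(A) = (6 + 5 + 1 + 2 + 3) / 5 = 17/5 = 3.4
  mean(B) = (4 + 7 + 6 + 3 + 7) / 5 = 27/5 = 5.4

Step 2 — sample covariance S[i,j] = (1/(n-1)) · Σ_k (x_{k,i} - mean_i) · (x_{k,j} - mean_j), with n-1 = 4.
  S[A,A] = ((2.6)·(2.6) + (1.6)·(1.6) + (-2.4)·(-2.4) + (-1.4)·(-1.4) + (-0.4)·(-0.4)) / 4 = 17.2/4 = 4.3
  S[A,B] = ((2.6)·(-1.4) + (1.6)·(1.6) + (-2.4)·(0.6) + (-1.4)·(-2.4) + (-0.4)·(1.6)) / 4 = 0.2/4 = 0.05
  S[B,B] = ((-1.4)·(-1.4) + (1.6)·(1.6) + (0.6)·(0.6) + (-2.4)·(-2.4) + (1.6)·(1.6)) / 4 = 13.2/4 = 3.3

S is symmetric (S[j,i] = S[i,j]). Assembling:

S = [[4.3, 0.05],
 [0.05, 3.3]]


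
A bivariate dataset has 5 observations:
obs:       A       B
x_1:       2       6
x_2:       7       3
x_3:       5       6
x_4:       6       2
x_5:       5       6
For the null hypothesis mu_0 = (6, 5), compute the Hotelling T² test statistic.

Step 1 — sample mean vector:
  mean(A) = (2 + 7 + 5 + 6 + 5) / 5 = 25/5 = 5
  mean(B) = (6 + 3 + 6 + 2 + 6) / 5 = 23/5 = 4.6
  x̄ = (5, 4.6),  deviation x̄ - mu_0 = (5, 4.6) - (6, 5) = (-1, -0.4).

Step 2 — sample covariance matrix, S[i,j] = (1/(n-1)) · Σ_k (x_{k,i} - mean_i) · (x_{k,j} - mean_j), divisor n-1 = 4:
  S[A,A] = ((-3)·(-3) + (2)·(2) + (0)·(0) + (1)·(1) + (0)·(0)) / 4 = 14/4 = 3.5
  S[A,B] = ((-3)·(1.4) + (2)·(-1.6) + (0)·(1.4) + (1)·(-2.6) + (0)·(1.4)) / 4 = -10/4 = -2.5
  S[B,B] = ((1.4)·(1.4) + (-1.6)·(-1.6) + (1.4)·(1.4) + (-2.6)·(-2.6) + (1.4)·(1.4)) / 4 = 15.2/4 = 3.8
  S = [[3.5, -2.5],
 [-2.5, 3.8]].

Step 3 — invert S. det(S) = 3.5·3.8 - (-2.5)² = 7.05.
  S^{-1} = (1/det) · [[d, -b], [-b, a]] = [[0.539, 0.3546],
 [0.3546, 0.4965]].

Step 4 — quadratic form (x̄ - mu_0)^T · S^{-1} · (x̄ - mu_0):
  S^{-1} · (x̄ - mu_0) = (-0.6809, -0.5532),
  (x̄ - mu_0)^T · [...] = (-1)·(-0.6809) + (-0.4)·(-0.5532) = 0.9021.

Step 5 — scale by n: T² = 5 · 0.9021 = 4.5106.

T² ≈ 4.5106


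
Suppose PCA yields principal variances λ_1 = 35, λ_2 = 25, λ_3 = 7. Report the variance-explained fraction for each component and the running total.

Step 1 — total variance = trace(Sigma) = Σ λ_i = 35 + 25 + 7 = 67.

Step 2 — fraction explained by component i = λ_i / Σ λ:
  PC1: 35/67 = 0.5224
  PC2: 25/67 = 0.3731
  PC3: 7/67 = 0.1045

Step 3 — cumulative fraction after k components = (λ_1 + ... + λ_k) / Σ λ:
  k = 1: 35/67 = 0.5224
  k = 2: (35 + 25)/67 = 60/67 = 0.8955
  k = 3: (35 + 25 + 7)/67 = 67/67 = 1

Summary (fraction, with percent):

explained: PC1 0.5224 (52.24%), PC2 0.3731 (37.31%), PC3 0.1045 (10.45%);  cumulative: 0.5224, 0.8955, 1


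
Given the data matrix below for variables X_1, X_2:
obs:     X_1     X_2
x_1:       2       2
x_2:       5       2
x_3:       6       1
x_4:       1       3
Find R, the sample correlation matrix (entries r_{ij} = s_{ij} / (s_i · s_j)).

Step 1 — column means:
  mean(X_1) = (2 + 5 + 6 + 1) / 4 = 14/4 = 3.5
  mean(X_2) = (2 + 2 + 1 + 3) / 4 = 8/4 = 2

Step 2 — sample variances and covariances s[i,j] = (1/(n-1)) · Σ_k (x_{k,i} - mean_i) · (x_{k,j} - mean_j), with n-1 = 3:
  s[X_1,X_1] = ((-1.5)·(-1.5) + (1.5)·(1.5) + (2.5)·(2.5) + (-2.5)·(-2.5)) / 3 = 17/3 = 5.6667
  s[X_1,X_2] = ((-1.5)·(0) + (1.5)·(0) + (2.5)·(-1) + (-2.5)·(1)) / 3 = -5/3 = -1.6667
  s[X_2,X_2] = ((0)·(0) + (0)·(0) + (-1)·(-1) + (1)·(1)) / 3 = 2/3 = 0.6667
  Sample standard deviations s_i = √(s[i,i]):
  s(X_1) = √(5.6667) = 2.3805
  s(X_2) = √(0.6667) = 0.8165

Step 3 — r_{ij} = s_{ij} / (s_i · s_j):
  r[X_1,X_1] = 1 (diagonal).
  r[X_1,X_2] = -1.6667 / (2.3805 · 0.8165) = -1.6667 / 1.9437 = -0.8575
  r[X_2,X_2] = 1 (diagonal).

R is symmetric with unit diagonal. Assembling:

R = [[1, -0.8575],
 [-0.8575, 1]]


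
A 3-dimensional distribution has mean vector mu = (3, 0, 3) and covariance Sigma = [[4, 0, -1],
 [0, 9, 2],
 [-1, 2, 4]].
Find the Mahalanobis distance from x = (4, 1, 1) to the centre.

Step 1 — centre the observation: (x - mu) = (1, 1, -2).

Step 2 — invert Sigma (cofactor / det for 3×3, or solve directly):
  Sigma^{-1} = [[0.2689, -0.0168, 0.0756],
 [-0.0168, 0.1261, -0.0672],
 [0.0756, -0.0672, 0.3025]].

Step 3 — form the quadratic (x - mu)^T · Sigma^{-1} · (x - mu):
  Sigma^{-1} · (x - mu) = (0.1008, 0.2437, -0.5966).
  (x - mu)^T · [Sigma^{-1} · (x - mu)] = (1)·(0.1008) + (1)·(0.2437) + (-2)·(-0.5966) = 1.5378.

Step 4 — take square root: d = √(1.5378) ≈ 1.2401.

d(x, mu) = √(1.5378) ≈ 1.2401


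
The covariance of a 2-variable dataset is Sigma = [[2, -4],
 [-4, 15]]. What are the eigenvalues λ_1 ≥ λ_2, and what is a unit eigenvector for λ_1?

Step 1 — characteristic polynomial of 2×2 Sigma:
  det(Sigma - λI) = λ² - trace · λ + det = 0.
  trace = 2 + 15 = 17, det = 2·15 - (-4)² = 14.
Step 2 — discriminant:
  Δ = trace² - 4·det = 289 - 56 = 233.
Step 3 — eigenvalues:
  λ = (trace ± √Δ)/2 = (17 ± 15.2643)/2,
  λ_1 = 16.1322,  λ_2 = 0.8678.

Step 4 — unit eigenvector for λ_1: solve (Sigma - λ_1 I)v = 0. First row:
  (2 - 16.1322)·v_x + (-4)·v_y = 0, i.e. (-14.1322)·v_x + (-4)·v_y = 0,
  so v ∝ (b, λ_1 - a) = (-4, 14.1322); multiply by -1 so the first entry is positive: u = (4, -14.1322).
  ||u|| = √((4)² + (-14.1322)²) = √(215.7182) ≈ 14.6873,
  v_1 = u/||u|| ≈ (0.2723, -0.9622) (||v_1|| = 1).

λ_1 = 16.1322,  λ_2 = 0.8678;  v_1 ≈ (0.2723, -0.9622)


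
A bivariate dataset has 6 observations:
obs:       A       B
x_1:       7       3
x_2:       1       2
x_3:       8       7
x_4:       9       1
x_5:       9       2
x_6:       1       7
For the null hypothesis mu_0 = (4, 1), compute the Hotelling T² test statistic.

Step 1 — sample mean vector:
  mean(A) = (7 + 1 + 8 + 9 + 9 + 1) / 6 = 35/6 = 5.8333
  mean(B) = (3 + 2 + 7 + 1 + 2 + 7) / 6 = 22/6 = 3.6667
  x̄ = (5.8333, 3.6667),  deviation x̄ - mu_0 = (5.8333, 3.6667) - (4, 1) = (1.8333, 2.6667).

Step 2 — sample covariance matrix, S[i,j] = (1/(n-1)) · Σ_k (x_{k,i} - mean_i) · (x_{k,j} - mean_j), divisor n-1 = 5:
  S[A,A] = ((1.1667)·(1.1667) + (-4.8333)·(-4.8333) + (2.1667)·(2.1667) + (3.1667)·(3.1667) + (3.1667)·(3.1667) + (-4.8333)·(-4.8333)) / 5 = 72.8333/5 = 14.5667
  S[A,B] = ((1.1667)·(-0.6667) + (-4.8333)·(-1.6667) + (2.1667)·(3.3333) + (3.1667)·(-2.6667) + (3.1667)·(-1.6667) + (-4.8333)·(3.3333)) / 5 = -15.3333/5 = -3.0667
  S[B,B] = ((-0.6667)·(-0.6667) + (-1.6667)·(-1.6667) + (3.3333)·(3.3333) + (-2.6667)·(-2.6667) + (-1.6667)·(-1.6667) + (3.3333)·(3.3333)) / 5 = 35.3333/5 = 7.0667
  S = [[14.5667, -3.0667],
 [-3.0667, 7.0667]].

Step 3 — invert S. det(S) = 14.5667·7.0667 - (-3.0667)² = 93.5333.
  S^{-1} = (1/det) · [[d, -b], [-b, a]] = [[0.0756, 0.0328],
 [0.0328, 0.1557]].

Step 4 — quadratic form (x̄ - mu_0)^T · S^{-1} · (x̄ - mu_0):
  S^{-1} · (x̄ - mu_0) = (0.2259, 0.4754),
  (x̄ - mu_0)^T · [...] = (1.8333)·(0.2259) + (2.6667)·(0.4754) = 1.682.

Step 5 — scale by n: T² = 6 · 1.682 = 10.0919.

T² ≈ 10.0919


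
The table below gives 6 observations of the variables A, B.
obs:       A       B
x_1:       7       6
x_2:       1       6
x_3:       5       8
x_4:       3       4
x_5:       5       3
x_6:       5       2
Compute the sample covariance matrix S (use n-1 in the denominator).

Step 1 — column means:
  mean(A) = (7 + 1 + 5 + 3 + 5 + 5) / 6 = 26/6 = 4.3333
  mean(B) = (6 + 6 + 8 + 4 + 3 + 2) / 6 = 29/6 = 4.8333

Step 2 — sample covariance S[i,j] = (1/(n-1)) · Σ_k (x_{k,i} - mean_i) · (x_{k,j} - mean_j), with n-1 = 5.
  S[A,A] = ((2.6667)·(2.6667) + (-3.3333)·(-3.3333) + (0.6667)·(0.6667) + (-1.3333)·(-1.3333) + (0.6667)·(0.6667) + (0.6667)·(0.6667)) / 5 = 21.3333/5 = 4.2667
  S[A,B] = ((2.6667)·(1.1667) + (-3.3333)·(1.1667) + (0.6667)·(3.1667) + (-1.3333)·(-0.8333) + (0.6667)·(-1.8333) + (0.6667)·(-2.8333)) / 5 = -0.6667/5 = -0.1333
  S[B,B] = ((1.1667)·(1.1667) + (1.1667)·(1.1667) + (3.1667)·(3.1667) + (-0.8333)·(-0.8333) + (-1.8333)·(-1.8333) + (-2.8333)·(-2.8333)) / 5 = 24.8333/5 = 4.9667

S is symmetric (S[j,i] = S[i,j]). Assembling:

S = [[4.2667, -0.1333],
 [-0.1333, 4.9667]]


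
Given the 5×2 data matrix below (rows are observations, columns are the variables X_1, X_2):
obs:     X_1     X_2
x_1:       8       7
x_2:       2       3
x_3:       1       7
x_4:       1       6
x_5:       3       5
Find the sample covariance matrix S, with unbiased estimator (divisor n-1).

Step 1 — column means:
  mean(X_1) = (8 + 2 + 1 + 1 + 3) / 5 = 15/5 = 3
  mean(X_2) = (7 + 3 + 7 + 6 + 5) / 5 = 28/5 = 5.6

Step 2 — sample covariance S[i,j] = (1/(n-1)) · Σ_k (x_{k,i} - mean_i) · (x_{k,j} - mean_j), with n-1 = 4.
  S[X_1,X_1] = ((5)·(5) + (-1)·(-1) + (-2)·(-2) + (-2)·(-2) + (0)·(0)) / 4 = 34/4 = 8.5
  S[X_1,X_2] = ((5)·(1.4) + (-1)·(-2.6) + (-2)·(1.4) + (-2)·(0.4) + (0)·(-0.6)) / 4 = 6/4 = 1.5
  S[X_2,X_2] = ((1.4)·(1.4) + (-2.6)·(-2.6) + (1.4)·(1.4) + (0.4)·(0.4) + (-0.6)·(-0.6)) / 4 = 11.2/4 = 2.8

S is symmetric (S[j,i] = S[i,j]). Assembling:

S = [[8.5, 1.5],
 [1.5, 2.8]]


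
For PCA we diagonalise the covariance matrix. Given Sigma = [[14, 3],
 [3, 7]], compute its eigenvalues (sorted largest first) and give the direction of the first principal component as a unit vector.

Step 1 — characteristic polynomial of 2×2 Sigma:
  det(Sigma - λI) = λ² - trace · λ + det = 0.
  trace = 14 + 7 = 21, det = 14·7 - (3)² = 89.
Step 2 — discriminant:
  Δ = trace² - 4·det = 441 - 356 = 85.
Step 3 — eigenvalues:
  λ = (trace ± √Δ)/2 = (21 ± 9.2195)/2,
  λ_1 = 15.1098,  λ_2 = 5.8902.

Step 4 — unit eigenvector for λ_1: solve (Sigma - λ_1 I)v = 0. First row:
  (14 - 15.1098)·v_x + (3)·v_y = 0, i.e. (-1.1098)·v_x + (3)·v_y = 0,
  so v ∝ (b, λ_1 - a) = (3, 1.1098) = u.
  ||u|| = √((3)² + (1.1098)²) = √(10.2316) ≈ 3.1987,
  v_1 = u/||u|| ≈ (0.9379, 0.3469) (||v_1|| = 1).

λ_1 = 15.1098,  λ_2 = 5.8902;  v_1 ≈ (0.9379, 0.3469)


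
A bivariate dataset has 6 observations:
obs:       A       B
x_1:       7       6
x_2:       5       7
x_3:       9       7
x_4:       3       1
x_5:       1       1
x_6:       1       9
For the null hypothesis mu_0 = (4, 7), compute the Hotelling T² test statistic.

Step 1 — sample mean vector:
  mean(A) = (7 + 5 + 9 + 3 + 1 + 1) / 6 = 26/6 = 4.3333
  mean(B) = (6 + 7 + 7 + 1 + 1 + 9) / 6 = 31/6 = 5.1667
  x̄ = (4.3333, 5.1667),  deviation x̄ - mu_0 = (4.3333, 5.1667) - (4, 7) = (0.3333, -1.8333).

Step 2 — sample covariance matrix, S[i,j] = (1/(n-1)) · Σ_k (x_{k,i} - mean_i) · (x_{k,j} - mean_j), divisor n-1 = 5:
  S[A,A] = ((2.6667)·(2.6667) + (0.6667)·(0.6667) + (4.6667)·(4.6667) + (-1.3333)·(-1.3333) + (-3.3333)·(-3.3333) + (-3.3333)·(-3.3333)) / 5 = 53.3333/5 = 10.6667
  S[A,B] = ((2.6667)·(0.8333) + (0.6667)·(1.8333) + (4.6667)·(1.8333) + (-1.3333)·(-4.1667) + (-3.3333)·(-4.1667) + (-3.3333)·(3.8333)) / 5 = 18.6667/5 = 3.7333
  S[B,B] = ((0.8333)·(0.8333) + (1.8333)·(1.8333) + (1.8333)·(1.8333) + (-4.1667)·(-4.1667) + (-4.1667)·(-4.1667) + (3.8333)·(3.8333)) / 5 = 56.8333/5 = 11.3667
  S = [[10.6667, 3.7333],
 [3.7333, 11.3667]].

Step 3 — invert S. det(S) = 10.6667·11.3667 - (3.7333)² = 107.3067.
  S^{-1} = (1/det) · [[d, -b], [-b, a]] = [[0.1059, -0.0348],
 [-0.0348, 0.0994]].

Step 4 — quadratic form (x̄ - mu_0)^T · S^{-1} · (x̄ - mu_0):
  S^{-1} · (x̄ - mu_0) = (0.0991, -0.1938),
  (x̄ - mu_0)^T · [...] = (0.3333)·(0.0991) + (-1.8333)·(-0.1938) = 0.3884.

Step 5 — scale by n: T² = 6 · 0.3884 = 2.3304.

T² ≈ 2.3304


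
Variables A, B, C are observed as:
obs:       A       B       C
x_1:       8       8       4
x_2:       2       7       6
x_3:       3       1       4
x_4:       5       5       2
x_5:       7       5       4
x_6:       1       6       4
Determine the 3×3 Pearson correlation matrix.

Step 1 — column means:
  mean(A) = (8 + 2 + 3 + 5 + 7 + 1) / 6 = 26/6 = 4.3333
  mean(B) = (8 + 7 + 1 + 5 + 5 + 6) / 6 = 32/6 = 5.3333
  mean(C) = (4 + 6 + 4 + 2 + 4 + 4) / 6 = 24/6 = 4

Step 2 — sample variances and covariances s[i,j] = (1/(n-1)) · Σ_k (x_{k,i} - mean_i) · (x_{k,j} - mean_j), with n-1 = 5:
  s[A,A] = ((3.6667)·(3.6667) + (-2.3333)·(-2.3333) + (-1.3333)·(-1.3333) + (0.6667)·(0.6667) + (2.6667)·(2.6667) + (-3.3333)·(-3.3333)) / 5 = 39.3333/5 = 7.8667
  s[A,B] = ((3.6667)·(2.6667) + (-2.3333)·(1.6667) + (-1.3333)·(-4.3333) + (0.6667)·(-0.3333) + (2.6667)·(-0.3333) + (-3.3333)·(0.6667)) / 5 = 8.3333/5 = 1.6667
  s[A,C] = ((3.6667)·(0) + (-2.3333)·(2) + (-1.3333)·(0) + (0.6667)·(-2) + (2.6667)·(0) + (-3.3333)·(0)) / 5 = -6/5 = -1.2
  s[B,B] = ((2.6667)·(2.6667) + (1.6667)·(1.6667) + (-4.3333)·(-4.3333) + (-0.3333)·(-0.3333) + (-0.3333)·(-0.3333) + (0.6667)·(0.6667)) / 5 = 29.3333/5 = 5.8667
  s[B,C] = ((2.6667)·(0) + (1.6667)·(2) + (-4.3333)·(0) + (-0.3333)·(-2) + (-0.3333)·(0) + (0.6667)·(0)) / 5 = 4/5 = 0.8
  s[C,C] = ((0)·(0) + (2)·(2) + (0)·(0) + (-2)·(-2) + (0)·(0) + (0)·(0)) / 5 = 8/5 = 1.6
  Sample standard deviations s_i = √(s[i,i]):
  s(A) = √(7.8667) = 2.8048
  s(B) = √(5.8667) = 2.4221
  s(C) = √(1.6) = 1.2649

Step 3 — r_{ij} = s_{ij} / (s_i · s_j):
  r[A,A] = 1 (diagonal).
  r[A,B] = 1.6667 / (2.8048 · 2.4221) = 1.6667 / 6.7935 = 0.2453
  r[A,C] = -1.2 / (2.8048 · 1.2649) = -1.2 / 3.5478 = -0.3382
  r[B,B] = 1 (diagonal).
  r[B,C] = 0.8 / (2.4221 · 1.2649) = 0.8 / 3.0638 = 0.2611
  r[C,C] = 1 (diagonal).

R is symmetric with unit diagonal. Assembling:

R = [[1, 0.2453, -0.3382],
 [0.2453, 1, 0.2611],
 [-0.3382, 0.2611, 1]]


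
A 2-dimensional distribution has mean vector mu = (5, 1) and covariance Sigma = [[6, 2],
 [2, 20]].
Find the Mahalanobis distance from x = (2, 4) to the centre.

Step 1 — centre the observation: (x - mu) = (-3, 3).

Step 2 — invert Sigma. det(Sigma) = 6·20 - (2)² = 116.
  Sigma^{-1} = (1/det) · [[d, -b], [-b, a]] = [[0.1724, -0.0172],
 [-0.0172, 0.0517]].

Step 3 — form the quadratic (x - mu)^T · Sigma^{-1} · (x - mu):
  Sigma^{-1} · (x - mu) = (-0.569, 0.2069).
  (x - mu)^T · [Sigma^{-1} · (x - mu)] = (-3)·(-0.569) + (3)·(0.2069) = 2.3276.

Step 4 — take square root: d = √(2.3276) ≈ 1.5256.

d(x, mu) = √(2.3276) ≈ 1.5256


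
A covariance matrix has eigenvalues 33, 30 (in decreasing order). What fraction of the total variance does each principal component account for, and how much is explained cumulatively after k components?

Step 1 — total variance = trace(Sigma) = Σ λ_i = 33 + 30 = 63.

Step 2 — fraction explained by component i = λ_i / Σ λ:
  PC1: 33/63 = 0.5238
  PC2: 30/63 = 0.4762

Step 3 — cumulative fraction after k components = (λ_1 + ... + λ_k) / Σ λ:
  k = 1: 33/63 = 0.5238
  k = 2: (33 + 30)/63 = 63/63 = 1

Summary (fraction, with percent):

explained: PC1 0.5238 (52.38%), PC2 0.4762 (47.62%);  cumulative: 0.5238, 1


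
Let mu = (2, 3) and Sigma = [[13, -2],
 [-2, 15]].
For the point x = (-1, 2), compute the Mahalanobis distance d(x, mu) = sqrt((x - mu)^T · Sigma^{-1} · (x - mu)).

Step 1 — centre the observation: (x - mu) = (-3, -1).

Step 2 — invert Sigma. det(Sigma) = 13·15 - (-2)² = 191.
  Sigma^{-1} = (1/det) · [[d, -b], [-b, a]] = [[0.0785, 0.0105],
 [0.0105, 0.0681]].

Step 3 — form the quadratic (x - mu)^T · Sigma^{-1} · (x - mu):
  Sigma^{-1} · (x - mu) = (-0.2461, -0.0995).
  (x - mu)^T · [Sigma^{-1} · (x - mu)] = (-3)·(-0.2461) + (-1)·(-0.0995) = 0.8377.

Step 4 — take square root: d = √(0.8377) ≈ 0.9153.

d(x, mu) = √(0.8377) ≈ 0.9153


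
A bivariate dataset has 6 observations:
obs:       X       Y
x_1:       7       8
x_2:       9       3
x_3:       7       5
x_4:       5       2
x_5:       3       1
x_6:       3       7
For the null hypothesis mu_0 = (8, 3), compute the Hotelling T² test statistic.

Step 1 — sample mean vector:
  mean(X) = (7 + 9 + 7 + 5 + 3 + 3) / 6 = 34/6 = 5.6667
  mean(Y) = (8 + 3 + 5 + 2 + 1 + 7) / 6 = 26/6 = 4.3333
  x̄ = (5.6667, 4.3333),  deviation x̄ - mu_0 = (5.6667, 4.3333) - (8, 3) = (-2.3333, 1.3333).

Step 2 — sample covariance matrix, S[i,j] = (1/(n-1)) · Σ_k (x_{k,i} - mean_i) · (x_{k,j} - mean_j), divisor n-1 = 5:
  S[X,X] = ((1.3333)·(1.3333) + (3.3333)·(3.3333) + (1.3333)·(1.3333) + (-0.6667)·(-0.6667) + (-2.6667)·(-2.6667) + (-2.6667)·(-2.6667)) / 5 = 29.3333/5 = 5.8667
  S[X,Y] = ((1.3333)·(3.6667) + (3.3333)·(-1.3333) + (1.3333)·(0.6667) + (-0.6667)·(-2.3333) + (-2.6667)·(-3.3333) + (-2.6667)·(2.6667)) / 5 = 4.6667/5 = 0.9333
  S[Y,Y] = ((3.6667)·(3.6667) + (-1.3333)·(-1.3333) + (0.6667)·(0.6667) + (-2.3333)·(-2.3333) + (-3.3333)·(-3.3333) + (2.6667)·(2.6667)) / 5 = 39.3333/5 = 7.8667
  S = [[5.8667, 0.9333],
 [0.9333, 7.8667]].

Step 3 — invert S. det(S) = 5.8667·7.8667 - (0.9333)² = 45.28.
  S^{-1} = (1/det) · [[d, -b], [-b, a]] = [[0.1737, -0.0206],
 [-0.0206, 0.1296]].

Step 4 — quadratic form (x̄ - mu_0)^T · S^{-1} · (x̄ - mu_0):
  S^{-1} · (x̄ - mu_0) = (-0.4329, 0.2208),
  (x̄ - mu_0)^T · [...] = (-2.3333)·(-0.4329) + (1.3333)·(0.2208) = 1.3045.

Step 5 — scale by n: T² = 6 · 1.3045 = 7.8269.

T² ≈ 7.8269


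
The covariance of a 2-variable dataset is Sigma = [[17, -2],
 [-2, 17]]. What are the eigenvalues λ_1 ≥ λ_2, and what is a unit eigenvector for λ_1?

Step 1 — characteristic polynomial of 2×2 Sigma:
  det(Sigma - λI) = λ² - trace · λ + det = 0.
  trace = 17 + 17 = 34, det = 17·17 - (-2)² = 285.
Step 2 — discriminant:
  Δ = trace² - 4·det = 1156 - 1140 = 16.
Step 3 — eigenvalues:
  λ = (trace ± √Δ)/2 = (34 ± 4)/2,
  λ_1 = 19,  λ_2 = 15.

Step 4 — unit eigenvector for λ_1: solve (Sigma - λ_1 I)v = 0. First row:
  (17 - 19)·v_x + (-2)·v_y = 0, i.e. (-2)·v_x + (-2)·v_y = 0,
  so v ∝ (b, λ_1 - a) = (-2, 2); multiply by -1 so the first entry is positive: u = (2, -2).
  ||u|| = √((2)² + (-2)²) = √(8) ≈ 2.8284,
  v_1 = u/||u|| ≈ (0.7071, -0.7071) (||v_1|| = 1).

λ_1 = 19,  λ_2 = 15;  v_1 ≈ (0.7071, -0.7071)


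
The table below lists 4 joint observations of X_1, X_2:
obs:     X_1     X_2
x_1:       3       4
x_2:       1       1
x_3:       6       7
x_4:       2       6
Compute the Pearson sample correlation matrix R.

Step 1 — column means:
  mean(X_1) = (3 + 1 + 6 + 2) / 4 = 12/4 = 3
  mean(X_2) = (4 + 1 + 7 + 6) / 4 = 18/4 = 4.5

Step 2 — sample variances and covariances s[i,j] = (1/(n-1)) · Σ_k (x_{k,i} - mean_i) · (x_{k,j} - mean_j), with n-1 = 3:
  s[X_1,X_1] = ((0)·(0) + (-2)·(-2) + (3)·(3) + (-1)·(-1)) / 3 = 14/3 = 4.6667
  s[X_1,X_2] = ((0)·(-0.5) + (-2)·(-3.5) + (3)·(2.5) + (-1)·(1.5)) / 3 = 13/3 = 4.3333
  s[X_2,X_2] = ((-0.5)·(-0.5) + (-3.5)·(-3.5) + (2.5)·(2.5) + (1.5)·(1.5)) / 3 = 21/3 = 7
  Sample standard deviations s_i = √(s[i,i]):
  s(X_1) = √(4.6667) = 2.1602
  s(X_2) = √(7) = 2.6458

Step 3 — r_{ij} = s_{ij} / (s_i · s_j):
  r[X_1,X_1] = 1 (diagonal).
  r[X_1,X_2] = 4.3333 / (2.1602 · 2.6458) = 4.3333 / 5.7155 = 0.7582
  r[X_2,X_2] = 1 (diagonal).

R is symmetric with unit diagonal. Assembling:

R = [[1, 0.7582],
 [0.7582, 1]]


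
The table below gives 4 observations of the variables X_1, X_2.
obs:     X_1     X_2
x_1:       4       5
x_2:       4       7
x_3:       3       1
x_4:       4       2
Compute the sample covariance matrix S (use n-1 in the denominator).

Step 1 — column means:
  mean(X_1) = (4 + 4 + 3 + 4) / 4 = 15/4 = 3.75
  mean(X_2) = (5 + 7 + 1 + 2) / 4 = 15/4 = 3.75

Step 2 — sample covariance S[i,j] = (1/(n-1)) · Σ_k (x_{k,i} - mean_i) · (x_{k,j} - mean_j), with n-1 = 3.
  S[X_1,X_1] = ((0.25)·(0.25) + (0.25)·(0.25) + (-0.75)·(-0.75) + (0.25)·(0.25)) / 3 = 0.75/3 = 0.25
  S[X_1,X_2] = ((0.25)·(1.25) + (0.25)·(3.25) + (-0.75)·(-2.75) + (0.25)·(-1.75)) / 3 = 2.75/3 = 0.9167
  S[X_2,X_2] = ((1.25)·(1.25) + (3.25)·(3.25) + (-2.75)·(-2.75) + (-1.75)·(-1.75)) / 3 = 22.75/3 = 7.5833

S is symmetric (S[j,i] = S[i,j]). Assembling:

S = [[0.25, 0.9167],
 [0.9167, 7.5833]]


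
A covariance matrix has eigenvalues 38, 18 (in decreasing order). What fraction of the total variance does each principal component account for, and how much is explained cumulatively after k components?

Step 1 — total variance = trace(Sigma) = Σ λ_i = 38 + 18 = 56.

Step 2 — fraction explained by component i = λ_i / Σ λ:
  PC1: 38/56 = 0.6786
  PC2: 18/56 = 0.3214

Step 3 — cumulative fraction after k components = (λ_1 + ... + λ_k) / Σ λ:
  k = 1: 38/56 = 0.6786
  k = 2: (38 + 18)/56 = 56/56 = 1

Summary (fraction, with percent):

explained: PC1 0.6786 (67.86%), PC2 0.3214 (32.14%);  cumulative: 0.6786, 1


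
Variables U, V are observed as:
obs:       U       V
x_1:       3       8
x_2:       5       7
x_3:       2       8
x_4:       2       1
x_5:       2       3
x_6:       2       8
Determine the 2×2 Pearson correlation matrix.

Step 1 — column means:
  mean(U) = (3 + 5 + 2 + 2 + 2 + 2) / 6 = 16/6 = 2.6667
  mean(V) = (8 + 7 + 8 + 1 + 3 + 8) / 6 = 35/6 = 5.8333

Step 2 — sample variances and covariances s[i,j] = (1/(n-1)) · Σ_k (x_{k,i} - mean_i) · (x_{k,j} - mean_j), with n-1 = 5:
  s[U,U] = ((0.3333)·(0.3333) + (2.3333)·(2.3333) + (-0.6667)·(-0.6667) + (-0.6667)·(-0.6667) + (-0.6667)·(-0.6667) + (-0.6667)·(-0.6667)) / 5 = 7.3333/5 = 1.4667
  s[U,V] = ((0.3333)·(2.1667) + (2.3333)·(1.1667) + (-0.6667)·(2.1667) + (-0.6667)·(-4.8333) + (-0.6667)·(-2.8333) + (-0.6667)·(2.1667)) / 5 = 5.6667/5 = 1.1333
  s[V,V] = ((2.1667)·(2.1667) + (1.1667)·(1.1667) + (2.1667)·(2.1667) + (-4.8333)·(-4.8333) + (-2.8333)·(-2.8333) + (2.1667)·(2.1667)) / 5 = 46.8333/5 = 9.3667
  Sample standard deviations s_i = √(s[i,i]):
  s(U) = √(1.4667) = 1.2111
  s(V) = √(9.3667) = 3.0605

Step 3 — r_{ij} = s_{ij} / (s_i · s_j):
  r[U,U] = 1 (diagonal).
  r[U,V] = 1.1333 / (1.2111 · 3.0605) = 1.1333 / 3.7065 = 0.3058
  r[V,V] = 1 (diagonal).

R is symmetric with unit diagonal. Assembling:

R = [[1, 0.3058],
 [0.3058, 1]]


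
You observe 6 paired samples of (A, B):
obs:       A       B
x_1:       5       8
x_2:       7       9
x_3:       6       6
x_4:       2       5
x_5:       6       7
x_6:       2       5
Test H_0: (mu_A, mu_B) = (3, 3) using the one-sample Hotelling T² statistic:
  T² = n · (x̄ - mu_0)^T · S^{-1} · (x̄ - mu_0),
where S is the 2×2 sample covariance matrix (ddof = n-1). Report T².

Step 1 — sample mean vector:
  mean(A) = (5 + 7 + 6 + 2 + 6 + 2) / 6 = 28/6 = 4.6667
  mean(B) = (8 + 9 + 6 + 5 + 7 + 5) / 6 = 40/6 = 6.6667
  x̄ = (4.6667, 6.6667),  deviation x̄ - mu_0 = (4.6667, 6.6667) - (3, 3) = (1.6667, 3.6667).

Step 2 — sample covariance matrix, S[i,j] = (1/(n-1)) · Σ_k (x_{k,i} - mean_i) · (x_{k,j} - mean_j), divisor n-1 = 5:
  S[A,A] = ((0.3333)·(0.3333) + (2.3333)·(2.3333) + (1.3333)·(1.3333) + (-2.6667)·(-2.6667) + (1.3333)·(1.3333) + (-2.6667)·(-2.6667)) / 5 = 23.3333/5 = 4.6667
  S[A,B] = ((0.3333)·(1.3333) + (2.3333)·(2.3333) + (1.3333)·(-0.6667) + (-2.6667)·(-1.6667) + (1.3333)·(0.3333) + (-2.6667)·(-1.6667)) / 5 = 14.3333/5 = 2.8667
  S[B,B] = ((1.3333)·(1.3333) + (2.3333)·(2.3333) + (-0.6667)·(-0.6667) + (-1.6667)·(-1.6667) + (0.3333)·(0.3333) + (-1.6667)·(-1.6667)) / 5 = 13.3333/5 = 2.6667
  S = [[4.6667, 2.8667],
 [2.8667, 2.6667]].

Step 3 — invert S. det(S) = 4.6667·2.6667 - (2.8667)² = 4.2267.
  S^{-1} = (1/det) · [[d, -b], [-b, a]] = [[0.6309, -0.6782],
 [-0.6782, 1.1041]].

Step 4 — quadratic form (x̄ - mu_0)^T · S^{-1} · (x̄ - mu_0):
  S^{-1} · (x̄ - mu_0) = (-1.4353, 2.918),
  (x̄ - mu_0)^T · [...] = (1.6667)·(-1.4353) + (3.6667)·(2.918) = 8.307.

Step 5 — scale by n: T² = 6 · 8.307 = 49.8423.

T² ≈ 49.8423


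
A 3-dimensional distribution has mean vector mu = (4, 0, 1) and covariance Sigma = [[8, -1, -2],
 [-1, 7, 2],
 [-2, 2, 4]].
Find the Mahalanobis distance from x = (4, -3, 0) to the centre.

Step 1 — centre the observation: (x - mu) = (0, -3, -1).

Step 2 — invert Sigma (cofactor / det for 3×3, or solve directly):
  Sigma^{-1} = [[0.1429, 0, 0.0714],
 [0, 0.1667, -0.0833],
 [0.0714, -0.0833, 0.3274]].

Step 3 — form the quadratic (x - mu)^T · Sigma^{-1} · (x - mu):
  Sigma^{-1} · (x - mu) = (-0.0714, -0.4167, -0.0774).
  (x - mu)^T · [Sigma^{-1} · (x - mu)] = (0)·(-0.0714) + (-3)·(-0.4167) + (-1)·(-0.0774) = 1.3274.

Step 4 — take square root: d = √(1.3274) ≈ 1.1521.

d(x, mu) = √(1.3274) ≈ 1.1521


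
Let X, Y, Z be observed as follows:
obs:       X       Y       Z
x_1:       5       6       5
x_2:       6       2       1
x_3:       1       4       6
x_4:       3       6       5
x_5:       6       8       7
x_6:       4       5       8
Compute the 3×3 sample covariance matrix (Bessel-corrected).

Step 1 — column means:
  mean(X) = (5 + 6 + 1 + 3 + 6 + 4) / 6 = 25/6 = 4.1667
  mean(Y) = (6 + 2 + 4 + 6 + 8 + 5) / 6 = 31/6 = 5.1667
  mean(Z) = (5 + 1 + 6 + 5 + 7 + 8) / 6 = 32/6 = 5.3333

Step 2 — sample covariance S[i,j] = (1/(n-1)) · Σ_k (x_{k,i} - mean_i) · (x_{k,j} - mean_j), with n-1 = 5.
  S[X,X] = ((0.8333)·(0.8333) + (1.8333)·(1.8333) + (-3.1667)·(-3.1667) + (-1.1667)·(-1.1667) + (1.8333)·(1.8333) + (-0.1667)·(-0.1667)) / 5 = 18.8333/5 = 3.7667
  S[X,Y] = ((0.8333)·(0.8333) + (1.8333)·(-3.1667) + (-3.1667)·(-1.1667) + (-1.1667)·(0.8333) + (1.8333)·(2.8333) + (-0.1667)·(-0.1667)) / 5 = 2.8333/5 = 0.5667
  S[X,Z] = ((0.8333)·(-0.3333) + (1.8333)·(-4.3333) + (-3.1667)·(0.6667) + (-1.1667)·(-0.3333) + (1.8333)·(1.6667) + (-0.1667)·(2.6667)) / 5 = -7.3333/5 = -1.4667
  S[Y,Y] = ((0.8333)·(0.8333) + (-3.1667)·(-3.1667) + (-1.1667)·(-1.1667) + (0.8333)·(0.8333) + (2.8333)·(2.8333) + (-0.1667)·(-0.1667)) / 5 = 20.8333/5 = 4.1667
  S[Y,Z] = ((0.8333)·(-0.3333) + (-3.1667)·(-4.3333) + (-1.1667)·(0.6667) + (0.8333)·(-0.3333) + (2.8333)·(1.6667) + (-0.1667)·(2.6667)) / 5 = 16.6667/5 = 3.3333
  S[Z,Z] = ((-0.3333)·(-0.3333) + (-4.3333)·(-4.3333) + (0.6667)·(0.6667) + (-0.3333)·(-0.3333) + (1.6667)·(1.6667) + (2.6667)·(2.6667)) / 5 = 29.3333/5 = 5.8667

S is symmetric (S[j,i] = S[i,j]). Assembling:

S = [[3.7667, 0.5667, -1.4667],
 [0.5667, 4.1667, 3.3333],
 [-1.4667, 3.3333, 5.8667]]


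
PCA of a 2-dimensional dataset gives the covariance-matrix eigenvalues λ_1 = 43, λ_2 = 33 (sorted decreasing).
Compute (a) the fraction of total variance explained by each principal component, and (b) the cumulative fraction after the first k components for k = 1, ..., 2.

Step 1 — total variance = trace(Sigma) = Σ λ_i = 43 + 33 = 76.

Step 2 — fraction explained by component i = λ_i / Σ λ:
  PC1: 43/76 = 0.5658
  PC2: 33/76 = 0.4342

Step 3 — cumulative fraction after k components = (λ_1 + ... + λ_k) / Σ λ:
  k = 1: 43/76 = 0.5658
  k = 2: (43 + 33)/76 = 76/76 = 1

Summary (fraction, with percent):

explained: PC1 0.5658 (56.58%), PC2 0.4342 (43.42%);  cumulative: 0.5658, 1


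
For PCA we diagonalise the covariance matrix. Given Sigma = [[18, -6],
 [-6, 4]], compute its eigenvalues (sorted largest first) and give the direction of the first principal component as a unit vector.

Step 1 — characteristic polynomial of 2×2 Sigma:
  det(Sigma - λI) = λ² - trace · λ + det = 0.
  trace = 18 + 4 = 22, det = 18·4 - (-6)² = 36.
Step 2 — discriminant:
  Δ = trace² - 4·det = 484 - 144 = 340.
Step 3 — eigenvalues:
  λ = (trace ± √Δ)/2 = (22 ± 18.4391)/2,
  λ_1 = 20.2195,  λ_2 = 1.7805.

Step 4 — unit eigenvector for λ_1: solve (Sigma - λ_1 I)v = 0. First row:
  (18 - 20.2195)·v_x + (-6)·v_y = 0, i.e. (-2.2195)·v_x + (-6)·v_y = 0,
  so v ∝ (b, λ_1 - a) = (-6, 2.2195); multiply by -1 so the first entry is positive: u = (6, -2.2195).
  ||u|| = √((6)² + (-2.2195)²) = √(40.9264) ≈ 6.3974,
  v_1 = u/||u|| ≈ (0.9379, -0.3469) (||v_1|| = 1).

λ_1 = 20.2195,  λ_2 = 1.7805;  v_1 ≈ (0.9379, -0.3469)


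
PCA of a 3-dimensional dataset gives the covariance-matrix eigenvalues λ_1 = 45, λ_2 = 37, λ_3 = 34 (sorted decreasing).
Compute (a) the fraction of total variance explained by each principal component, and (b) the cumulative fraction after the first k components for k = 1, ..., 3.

Step 1 — total variance = trace(Sigma) = Σ λ_i = 45 + 37 + 34 = 116.

Step 2 — fraction explained by component i = λ_i / Σ λ:
  PC1: 45/116 = 0.3879
  PC2: 37/116 = 0.319
  PC3: 34/116 = 0.2931

Step 3 — cumulative fraction after k components = (λ_1 + ... + λ_k) / Σ λ:
  k = 1: 45/116 = 0.3879
  k = 2: (45 + 37)/116 = 82/116 = 0.7069
  k = 3: (45 + 37 + 34)/116 = 116/116 = 1

Summary (fraction, with percent):

explained: PC1 0.3879 (38.79%), PC2 0.319 (31.9%), PC3 0.2931 (29.31%);  cumulative: 0.3879, 0.7069, 1


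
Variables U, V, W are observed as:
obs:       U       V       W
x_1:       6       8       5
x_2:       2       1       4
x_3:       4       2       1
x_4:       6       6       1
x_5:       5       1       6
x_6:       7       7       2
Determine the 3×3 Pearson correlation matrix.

Step 1 — column means:
  mean(U) = (6 + 2 + 4 + 6 + 5 + 7) / 6 = 30/6 = 5
  mean(V) = (8 + 1 + 2 + 6 + 1 + 7) / 6 = 25/6 = 4.1667
  mean(W) = (5 + 4 + 1 + 1 + 6 + 2) / 6 = 19/6 = 3.1667

Step 2 — sample variances and covariances s[i,j] = (1/(n-1)) · Σ_k (x_{k,i} - mean_i) · (x_{k,j} - mean_j), with n-1 = 5:
  s[U,U] = ((1)·(1) + (-3)·(-3) + (-1)·(-1) + (1)·(1) + (0)·(0) + (2)·(2)) / 5 = 16/5 = 3.2
  s[U,V] = ((1)·(3.8333) + (-3)·(-3.1667) + (-1)·(-2.1667) + (1)·(1.8333) + (0)·(-3.1667) + (2)·(2.8333)) / 5 = 23/5 = 4.6
  s[U,W] = ((1)·(1.8333) + (-3)·(0.8333) + (-1)·(-2.1667) + (1)·(-2.1667) + (0)·(2.8333) + (2)·(-1.1667)) / 5 = -3/5 = -0.6
  s[V,V] = ((3.8333)·(3.8333) + (-3.1667)·(-3.1667) + (-2.1667)·(-2.1667) + (1.8333)·(1.8333) + (-3.1667)·(-3.1667) + (2.8333)·(2.8333)) / 5 = 50.8333/5 = 10.1667
  s[V,W] = ((3.8333)·(1.8333) + (-3.1667)·(0.8333) + (-2.1667)·(-2.1667) + (1.8333)·(-2.1667) + (-3.1667)·(2.8333) + (2.8333)·(-1.1667)) / 5 = -7.1667/5 = -1.4333
  s[W,W] = ((1.8333)·(1.8333) + (0.8333)·(0.8333) + (-2.1667)·(-2.1667) + (-2.1667)·(-2.1667) + (2.8333)·(2.8333) + (-1.1667)·(-1.1667)) / 5 = 22.8333/5 = 4.5667
  Sample standard deviations s_i = √(s[i,i]):
  s(U) = √(3.2) = 1.7889
  s(V) = √(10.1667) = 3.1885
  s(W) = √(4.5667) = 2.137

Step 3 — r_{ij} = s_{ij} / (s_i · s_j):
  r[U,U] = 1 (diagonal).
  r[U,V] = 4.6 / (1.7889 · 3.1885) = 4.6 / 5.7038 = 0.8065
  r[U,W] = -0.6 / (1.7889 · 2.137) = -0.6 / 3.8227 = -0.157
  r[V,V] = 1 (diagonal).
  r[V,W] = -1.4333 / (3.1885 · 2.137) = -1.4333 / 6.8138 = -0.2104
  r[W,W] = 1 (diagonal).

R is symmetric with unit diagonal. Assembling:

R = [[1, 0.8065, -0.157],
 [0.8065, 1, -0.2104],
 [-0.157, -0.2104, 1]]


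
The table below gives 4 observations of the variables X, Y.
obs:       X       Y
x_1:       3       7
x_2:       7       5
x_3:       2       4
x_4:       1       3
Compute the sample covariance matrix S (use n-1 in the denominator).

Step 1 — column means:
  mean(X) = (3 + 7 + 2 + 1) / 4 = 13/4 = 3.25
  mean(Y) = (7 + 5 + 4 + 3) / 4 = 19/4 = 4.75

Step 2 — sample covariance S[i,j] = (1/(n-1)) · Σ_k (x_{k,i} - mean_i) · (x_{k,j} - mean_j), with n-1 = 3.
  S[X,X] = ((-0.25)·(-0.25) + (3.75)·(3.75) + (-1.25)·(-1.25) + (-2.25)·(-2.25)) / 3 = 20.75/3 = 6.9167
  S[X,Y] = ((-0.25)·(2.25) + (3.75)·(0.25) + (-1.25)·(-0.75) + (-2.25)·(-1.75)) / 3 = 5.25/3 = 1.75
  S[Y,Y] = ((2.25)·(2.25) + (0.25)·(0.25) + (-0.75)·(-0.75) + (-1.75)·(-1.75)) / 3 = 8.75/3 = 2.9167

S is symmetric (S[j,i] = S[i,j]). Assembling:

S = [[6.9167, 1.75],
 [1.75, 2.9167]]


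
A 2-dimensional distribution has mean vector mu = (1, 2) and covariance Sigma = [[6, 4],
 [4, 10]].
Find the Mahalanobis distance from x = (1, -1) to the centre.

Step 1 — centre the observation: (x - mu) = (0, -3).

Step 2 — invert Sigma. det(Sigma) = 6·10 - (4)² = 44.
  Sigma^{-1} = (1/det) · [[d, -b], [-b, a]] = [[0.2273, -0.0909],
 [-0.0909, 0.1364]].

Step 3 — form the quadratic (x - mu)^T · Sigma^{-1} · (x - mu):
  Sigma^{-1} · (x - mu) = (0.2727, -0.4091).
  (x - mu)^T · [Sigma^{-1} · (x - mu)] = (0)·(0.2727) + (-3)·(-0.4091) = 1.2273.

Step 4 — take square root: d = √(1.2273) ≈ 1.1078.

d(x, mu) = √(1.2273) ≈ 1.1078


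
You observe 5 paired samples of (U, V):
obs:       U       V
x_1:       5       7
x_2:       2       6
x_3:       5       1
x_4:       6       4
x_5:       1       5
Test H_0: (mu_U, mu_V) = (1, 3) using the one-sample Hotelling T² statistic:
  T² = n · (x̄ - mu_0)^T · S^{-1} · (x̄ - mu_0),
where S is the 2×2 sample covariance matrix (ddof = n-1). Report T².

Step 1 — sample mean vector:
  mean(U) = (5 + 2 + 5 + 6 + 1) / 5 = 19/5 = 3.8
  mean(V) = (7 + 6 + 1 + 4 + 5) / 5 = 23/5 = 4.6
  x̄ = (3.8, 4.6),  deviation x̄ - mu_0 = (3.8, 4.6) - (1, 3) = (2.8, 1.6).

Step 2 — sample covariance matrix, S[i,j] = (1/(n-1)) · Σ_k (x_{k,i} - mean_i) · (x_{k,j} - mean_j), divisor n-1 = 4:
  S[U,U] = ((1.2)·(1.2) + (-1.8)·(-1.8) + (1.2)·(1.2) + (2.2)·(2.2) + (-2.8)·(-2.8)) / 4 = 18.8/4 = 4.7
  S[U,V] = ((1.2)·(2.4) + (-1.8)·(1.4) + (1.2)·(-3.6) + (2.2)·(-0.6) + (-2.8)·(0.4)) / 4 = -6.4/4 = -1.6
  S[V,V] = ((2.4)·(2.4) + (1.4)·(1.4) + (-3.6)·(-3.6) + (-0.6)·(-0.6) + (0.4)·(0.4)) / 4 = 21.2/4 = 5.3
  S = [[4.7, -1.6],
 [-1.6, 5.3]].

Step 3 — invert S. det(S) = 4.7·5.3 - (-1.6)² = 22.35.
  S^{-1} = (1/det) · [[d, -b], [-b, a]] = [[0.2371, 0.0716],
 [0.0716, 0.2103]].

Step 4 — quadratic form (x̄ - mu_0)^T · S^{-1} · (x̄ - mu_0):
  S^{-1} · (x̄ - mu_0) = (0.7785, 0.5369),
  (x̄ - mu_0)^T · [...] = (2.8)·(0.7785) + (1.6)·(0.5369) = 3.0389.

Step 5 — scale by n: T² = 5 · 3.0389 = 15.1946.

T² ≈ 15.1946


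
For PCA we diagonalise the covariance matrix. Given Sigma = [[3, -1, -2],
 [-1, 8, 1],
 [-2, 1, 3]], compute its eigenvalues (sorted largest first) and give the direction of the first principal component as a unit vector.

Step 1 — characteristic polynomial p(λ) = det(λI - Sigma) = λ³ - tr·λ² + c_1·λ - det, where tr = trace, c_1 = sum of the principal 2×2 minors, det = det(Sigma):
  tr = 3 + 8 + 3 = 14,
  c_1 = (3·8 - (-1)²) + (3·3 - (-2)²) + (8·3 - (1)²) = 23 + 5 + 23 = 51,
  det = 3·(8·3 - (1)²) - (-1)·((-1)·3 - (1)·(-2)) + (-2)·((-1)·(1) - 8·(-2)) = 3·(23) - (-1)·(-1) + (-2)·(15) = 38.
  So p(λ) = λ³ - 14λ² + 51λ - 38.
Step 2 — look for an integer root (rational root theorem: any rational root is an integer divisor of 38). Testing λ = 1:
  p(1) = 1 - 14 + 51 - 38 = 0  ✓
  Dividing out (λ - 1): p(λ) = (λ - 1)(λ² - 13λ + 38).
Step 3 — remaining eigenvalues from the quadratic λ² - 13λ + 38 = 0:
  Δ = 13² - 4·38 = 169 - 152 = 17,  λ = (13 ± √17)/2 = (13 ± 4.1231)/2 ≈ 8.5616 or 4.4384.
  Sorted: λ_1 = 8.5616,  λ_2 = 4.4384,  λ_3 = 1  (check: sum = 14 = tr ✓).

Step 4 — unit eigenvector for λ_1 ≈ 8.5616: v spans the null space of (Sigma - λ_1 I), whose rows are
  r_1 = (-5.5616, -1, -2),  r_2 = (-1, -0.5616, 1),  r_3 = (-2, 1, -5.5616).
  v is orthogonal to every row, so take v ∝ r_1 × r_2 = ((-1)·(1) - (-2)·(-0.5616), (-2)·(-1) - (-5.5616)·(1), (-5.5616)·(-0.5616) - (-1)·(-1)) ≈ (-2.1231, 7.5616, 2.1231).
  Rescale (multiply by -1 so the first nonzero entry is positive): u = (2.1231, -7.5616, -2.1231).
  ||u|| = √((2.1231)² + (-7.5616)² + (-2.1231)²) = √(66.1922) ≈ 8.1359,  v_1 = u/||u|| ≈ (0.261, -0.9294, -0.261) (||v_1|| = 1).

λ_1 = 8.5616,  λ_2 = 4.4384,  λ_3 = 1;  v_1 ≈ (0.261, -0.9294, -0.261)


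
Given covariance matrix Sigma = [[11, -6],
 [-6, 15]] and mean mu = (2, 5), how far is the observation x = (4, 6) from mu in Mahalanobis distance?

Step 1 — centre the observation: (x - mu) = (2, 1).

Step 2 — invert Sigma. det(Sigma) = 11·15 - (-6)² = 129.
  Sigma^{-1} = (1/det) · [[d, -b], [-b, a]] = [[0.1163, 0.0465],
 [0.0465, 0.0853]].

Step 3 — form the quadratic (x - mu)^T · Sigma^{-1} · (x - mu):
  Sigma^{-1} · (x - mu) = (0.2791, 0.1783).
  (x - mu)^T · [Sigma^{-1} · (x - mu)] = (2)·(0.2791) + (1)·(0.1783) = 0.7364.

Step 4 — take square root: d = √(0.7364) ≈ 0.8582.

d(x, mu) = √(0.7364) ≈ 0.8582


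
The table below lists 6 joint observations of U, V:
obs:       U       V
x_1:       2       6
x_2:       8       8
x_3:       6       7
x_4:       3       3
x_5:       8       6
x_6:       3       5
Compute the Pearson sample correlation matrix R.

Step 1 — column means:
  mean(U) = (2 + 8 + 6 + 3 + 8 + 3) / 6 = 30/6 = 5
  mean(V) = (6 + 8 + 7 + 3 + 6 + 5) / 6 = 35/6 = 5.8333

Step 2 — sample variances and covariances s[i,j] = (1/(n-1)) · Σ_k (x_{k,i} - mean_i) · (x_{k,j} - mean_j), with n-1 = 5:
  s[U,U] = ((-3)·(-3) + (3)·(3) + (1)·(1) + (-2)·(-2) + (3)·(3) + (-2)·(-2)) / 5 = 36/5 = 7.2
  s[U,V] = ((-3)·(0.1667) + (3)·(2.1667) + (1)·(1.1667) + (-2)·(-2.8333) + (3)·(0.1667) + (-2)·(-0.8333)) / 5 = 15/5 = 3
  s[V,V] = ((0.1667)·(0.1667) + (2.1667)·(2.1667) + (1.1667)·(1.1667) + (-2.8333)·(-2.8333) + (0.1667)·(0.1667) + (-0.8333)·(-0.8333)) / 5 = 14.8333/5 = 2.9667
  Sample standard deviations s_i = √(s[i,i]):
  s(U) = √(7.2) = 2.6833
  s(V) = √(2.9667) = 1.7224

Step 3 — r_{ij} = s_{ij} / (s_i · s_j):
  r[U,U] = 1 (diagonal).
  r[U,V] = 3 / (2.6833 · 1.7224) = 3 / 4.6217 = 0.6491
  r[V,V] = 1 (diagonal).

R is symmetric with unit diagonal. Assembling:

R = [[1, 0.6491],
 [0.6491, 1]]
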